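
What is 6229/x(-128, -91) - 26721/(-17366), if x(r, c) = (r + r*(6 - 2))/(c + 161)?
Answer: -377749777/555712 ≈ -679.76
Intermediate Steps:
x(r, c) = 5*r/(161 + c) (x(r, c) = (r + r*4)/(161 + c) = (r + 4*r)/(161 + c) = (5*r)/(161 + c) = 5*r/(161 + c))
6229/x(-128, -91) - 26721/(-17366) = 6229/((5*(-128)/(161 - 91))) - 26721/(-17366) = 6229/((5*(-128)/70)) - 26721*(-1/17366) = 6229/((5*(-128)*(1/70))) + 26721/17366 = 6229/(-64/7) + 26721/17366 = 6229*(-7/64) + 26721/17366 = -43603/64 + 26721/17366 = -377749777/555712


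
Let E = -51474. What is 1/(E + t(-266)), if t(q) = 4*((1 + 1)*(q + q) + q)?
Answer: -1/56794 ≈ -1.7607e-5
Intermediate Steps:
t(q) = 20*q (t(q) = 4*(2*(2*q) + q) = 4*(4*q + q) = 4*(5*q) = 20*q)
1/(E + t(-266)) = 1/(-51474 + 20*(-266)) = 1/(-51474 - 5320) = 1/(-56794) = -1/56794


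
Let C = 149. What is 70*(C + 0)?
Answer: 10430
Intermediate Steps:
70*(C + 0) = 70*(149 + 0) = 70*149 = 10430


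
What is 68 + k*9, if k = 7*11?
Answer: 761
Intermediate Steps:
k = 77
68 + k*9 = 68 + 77*9 = 68 + 693 = 761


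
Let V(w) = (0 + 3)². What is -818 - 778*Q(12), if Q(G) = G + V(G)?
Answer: -17156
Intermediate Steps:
V(w) = 9 (V(w) = 3² = 9)
Q(G) = 9 + G (Q(G) = G + 9 = 9 + G)
-818 - 778*Q(12) = -818 - 778*(9 + 12) = -818 - 778*21 = -818 - 16338 = -17156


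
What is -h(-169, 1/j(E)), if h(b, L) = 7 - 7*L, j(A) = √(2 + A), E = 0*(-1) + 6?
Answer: -7 + 7*√2/4 ≈ -4.5251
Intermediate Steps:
E = 6 (E = 0 + 6 = 6)
-h(-169, 1/j(E)) = -(7 - 7/√(2 + 6)) = -(7 - 7*√2/4) = -7 + 7*√2/4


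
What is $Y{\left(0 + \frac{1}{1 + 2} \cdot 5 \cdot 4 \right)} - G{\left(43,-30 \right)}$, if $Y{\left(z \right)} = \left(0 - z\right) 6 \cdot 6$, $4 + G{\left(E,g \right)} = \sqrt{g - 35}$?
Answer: $-236 - i \sqrt{65} \approx -236.0 - 8.0623 i$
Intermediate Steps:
$G{\left(E,g \right)} = -4 + \sqrt{-35 + g}$ ($G{\left(E,g \right)} = -4 + \sqrt{g - 35} = -4 + \sqrt{-35 + g}$)
$Y{\left(z \right)} = - 36 z$ ($Y{\left(z \right)} = - z 6 \cdot 6 = - 6 z 6 = - 36 z$)
$Y{\left(0 + \frac{1}{1 + 2} \cdot 5 \cdot 4 \right)} - G{\left(43,-30 \right)} = - 36 \left(0 + \frac{1}{1 + 2} \cdot 5 \cdot 4\right) - \left(-4 + \sqrt{-35 - 30}\right) = - 36 \left(0 + \frac{1}{3} \cdot 5 \cdot 4\right) - \left(-4 + \sqrt{-65}\right) = - 36 \left(0 + \frac{1}{3} \cdot 5 \cdot 4\right) - \left(-4 + i \sqrt{65}\right) = - 36 \left(0 + \frac{5}{3} \cdot 4\right) + \left(4 - i \sqrt{65}\right) = - 36 \left(0 + \frac{20}{3}\right) + \left(4 - i \sqrt{65}\right) = \left(-36\right) \frac{20}{3} + \left(4 - i \sqrt{65}\right) = -240 + \left(4 - i \sqrt{65}\right) = -236 - i \sqrt{65}$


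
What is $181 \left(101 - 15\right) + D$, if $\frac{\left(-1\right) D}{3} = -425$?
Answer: $16841$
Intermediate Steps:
$D = 1275$ ($D = \left(-3\right) \left(-425\right) = 1275$)
$181 \left(101 - 15\right) + D = 181 \left(101 - 15\right) + 1275 = 181 \cdot 86 + 1275 = 15566 + 1275 = 16841$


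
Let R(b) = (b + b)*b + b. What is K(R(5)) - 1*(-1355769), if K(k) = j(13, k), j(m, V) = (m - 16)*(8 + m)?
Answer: 1355706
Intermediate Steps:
j(m, V) = (-16 + m)*(8 + m)
R(b) = b + 2*b**2 (R(b) = (2*b)*b + b = 2*b**2 + b = b + 2*b**2)
K(k) = -63 (K(k) = -128 + 13**2 - 8*13 = -128 + 169 - 104 = -63)
K(R(5)) - 1*(-1355769) = -63 - 1*(-1355769) = -63 + 1355769 = 1355706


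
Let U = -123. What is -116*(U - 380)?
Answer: 58348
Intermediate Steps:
-116*(U - 380) = -116*(-123 - 380) = -116*(-503) = 58348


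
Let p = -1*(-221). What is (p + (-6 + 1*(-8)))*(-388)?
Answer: -80316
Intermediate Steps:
p = 221
(p + (-6 + 1*(-8)))*(-388) = (221 + (-6 + 1*(-8)))*(-388) = (221 + (-6 - 8))*(-388) = (221 - 14)*(-388) = 207*(-388) = -80316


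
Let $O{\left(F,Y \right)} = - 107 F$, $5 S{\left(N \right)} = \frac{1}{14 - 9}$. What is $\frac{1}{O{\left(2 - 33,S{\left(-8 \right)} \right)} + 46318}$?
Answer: $\frac{1}{49635} \approx 2.0147 \cdot 10^{-5}$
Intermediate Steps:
$S{\left(N \right)} = \frac{1}{25}$ ($S{\left(N \right)} = \frac{1}{5 \left(14 - 9\right)} = \frac{1}{5 \cdot 5} = \frac{1}{5} \cdot \frac{1}{5} = \frac{1}{25}$)
$\frac{1}{O{\left(2 - 33,S{\left(-8 \right)} \right)} + 46318} = \frac{1}{- 107 \left(2 - 33\right) + 46318} = \frac{1}{\left(-107\right) \left(-31\right) + 46318} = \frac{1}{3317 + 46318} = \frac{1}{49635}$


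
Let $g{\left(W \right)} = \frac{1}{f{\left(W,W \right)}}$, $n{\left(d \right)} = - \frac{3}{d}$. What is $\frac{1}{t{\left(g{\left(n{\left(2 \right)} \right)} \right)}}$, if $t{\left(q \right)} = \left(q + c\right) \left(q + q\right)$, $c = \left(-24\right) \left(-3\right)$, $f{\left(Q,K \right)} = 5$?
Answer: $\frac{25}{722} \approx 0.034626$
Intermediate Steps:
$g{\left(W \right)} = \frac{1}{5}$
$c = 72$
$t{\left(q \right)} = 2 q \left(72 + q\right)$ ($t{\left(q \right)} = \left(q + 72\right) \left(q + q\right) = \left(72 + q\right) 2 q = 2 q \left(72 + q\right)$)
$\frac{1}{t{\left(g{\left(n{\left(2 \right)} \right)} \right)}} = \frac{1}{2 \cdot \frac{1}{5} \left(72 + \frac{1}{5}\right)} = \frac{1}{2 \cdot \frac{1}{5} \cdot \frac{361}{5}} = \frac{1}{\frac{722}{25}} = \frac{25}{722}$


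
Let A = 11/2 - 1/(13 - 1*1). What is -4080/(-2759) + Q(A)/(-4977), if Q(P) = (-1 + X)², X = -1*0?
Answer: 20303401/13731543 ≈ 1.4786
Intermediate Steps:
A = 65/12 (A = 11*(½) - 1/(13 - 1) = 11/2 - 1/12 = 65/12 ≈ 5.4167)
X = 0
Q(P) = 1 (Q(P) = (-1 + 0)² = (-1)² = 1)
-4080/(-2759) + Q(A)/(-4977) = -4080/(-2759) + 1/(-4977) = -4080*(-1/2759) + 1*(-1/4977) = 4080/2759 - 1/4977 = 20303401/13731543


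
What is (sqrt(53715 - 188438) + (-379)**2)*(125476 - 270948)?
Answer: -20895743552 - 145472*I*sqrt(134723) ≈ -2.0896e+10 - 5.3395e+7*I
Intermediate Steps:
(sqrt(53715 - 188438) + (-379)**2)*(125476 - 270948) = (sqrt(-134723) + 143641)*(-145472) = (I*sqrt(134723) + 143641)*(-145472) = (143641 + I*sqrt(134723))*(-145472) = -20895743552 - 145472*I*sqrt(134723)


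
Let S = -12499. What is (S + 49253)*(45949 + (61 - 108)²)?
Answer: 1769999132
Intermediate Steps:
(S + 49253)*(45949 + (61 - 108)²) = (-12499 + 49253)*(45949 + (61 - 108)²) = 36754*(45949 + (-47)²) = 36754*(45949 + 2209) = 36754*48158 = 1769999132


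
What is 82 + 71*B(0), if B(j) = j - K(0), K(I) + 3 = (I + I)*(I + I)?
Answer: 295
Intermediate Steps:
K(I) = -3 + 4*I² (K(I) = -3 + (I + I)*(I + I) = -3 + (2*I)*(2*I) = -3 + 4*I²)
B(j) = 3 + j (B(j) = j - (-3 + 4*0²) = j - (-3 + 4*0) = j - (-3 + 0) = j - 1*(-3) = j + 3 = 3 + j)
82 + 71*B(0) = 82 + 71*(3 + 0) = 82 + 71*3 = 82 + 213 = 295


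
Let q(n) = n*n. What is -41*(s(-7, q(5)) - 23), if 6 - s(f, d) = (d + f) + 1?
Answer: 1476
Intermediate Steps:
q(n) = n**2
s(f, d) = 5 - d - f (s(f, d) = 6 - ((d + f) + 1) = 6 - (1 + d + f) = 6 + (-1 - d - f) = 5 - d - f)
-41*(s(-7, q(5)) - 23) = -41*((5 - 1*5**2 - 1*(-7)) - 23) = -41*((5 - 1*25 + 7) - 23) = -41*((5 - 25 + 7) - 23) = -41*(-13 - 23) = -41*(-36) = 1476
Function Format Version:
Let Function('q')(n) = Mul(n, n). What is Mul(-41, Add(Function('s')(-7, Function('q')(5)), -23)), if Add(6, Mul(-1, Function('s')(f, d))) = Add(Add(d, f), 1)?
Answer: 1476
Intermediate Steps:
Function('q')(n) = Pow(n, 2)
Function('s')(f, d) = Add(5, Mul(-1, d), Mul(-1, f)) (Function('s')(f, d) = Add(6, Mul(-1, Add(Add(d, f), 1))) = Add(6, Mul(-1, Add(1, d, f))) = Add(6, Add(-1, Mul(-1, d), Mul(-1, f))) = Add(5, Mul(-1, d), Mul(-1, f)))
Mul(-41, Add(Function('s')(-7, Function('q')(5)), -23)) = Mul(-41, Add(Add(5, Mul(-1, Pow(5, 2)), Mul(-1, -7)), -23)) = Mul(-41, Add(Add(5, Mul(-1, 25), 7), -23)) = Mul(-41, Add(Add(5, -25, 7), -23)) = Mul(-41, Add(-13, -23)) = Mul(-41, -36) = 1476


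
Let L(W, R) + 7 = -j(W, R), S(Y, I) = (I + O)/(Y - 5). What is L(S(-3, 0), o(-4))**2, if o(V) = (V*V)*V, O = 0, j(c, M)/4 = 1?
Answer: 121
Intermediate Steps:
j(c, M) = 4 (j(c, M) = 4*1 = 4)
o(V) = V**3 (o(V) = V**2*V = V**3)
S(Y, I) = I/(-5 + Y) (S(Y, I) = (I + 0)/(Y - 5) = I/(-5 + Y))
L(W, R) = -11 (L(W, R) = -7 - 1*4 = -7 - 4 = -11)
L(S(-3, 0), o(-4))**2 = (-11)**2 = 121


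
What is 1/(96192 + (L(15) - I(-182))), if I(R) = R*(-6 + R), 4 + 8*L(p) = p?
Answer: 8/495819 ≈ 1.6135e-5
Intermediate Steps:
L(p) = -½ + p/8
1/(96192 + (L(15) - I(-182))) = 1/(96192 + ((-½ + (⅛)*15) - (-182)*(-6 - 182))) = 1/(96192 + ((-½ + 15/8) - (-182)*(-188))) = 1/(96192 + (11/8 - 1*34216)) = 1/(96192 + (11/8 - 34216)) = 1/(96192 - 273717/8) = 1/(495819/8) = 8/495819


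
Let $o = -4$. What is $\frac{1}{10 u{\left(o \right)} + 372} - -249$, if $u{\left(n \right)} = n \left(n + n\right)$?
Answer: $\frac{172309}{692} \approx 249.0$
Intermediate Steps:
$u{\left(n \right)} = 2 n^{2}$ ($u{\left(n \right)} = n 2 n = 2 n^{2}$)
$\frac{1}{10 u{\left(o \right)} + 372} - -249 = \frac{1}{10 \cdot 2 \left(-4\right)^{2} + 372} - -249 = \frac{1}{10 \cdot 2 \cdot 16 + 372} + 249 = \frac{1}{10 \cdot 32 + 372} + 249 = \frac{1}{320 + 372} + 249 = \frac{1}{692} + 249 = \frac{172309}{692}$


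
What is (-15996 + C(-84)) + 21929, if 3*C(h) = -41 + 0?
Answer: 17758/3 ≈ 5919.3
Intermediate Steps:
C(h) = -41/3 (C(h) = (-41 + 0)/3 = (⅓)*(-41) = -41/3)
(-15996 + C(-84)) + 21929 = (-15996 - 41/3) + 21929 = -48029/3 + 21929 = 17758/3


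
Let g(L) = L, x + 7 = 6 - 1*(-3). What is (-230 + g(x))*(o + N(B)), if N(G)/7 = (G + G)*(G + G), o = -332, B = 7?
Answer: -237120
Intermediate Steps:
x = 2 (x = -7 + (6 - 1*(-3)) = -7 + (6 + 3) = -7 + 9 = 2)
N(G) = 28*G**2 (N(G) = 7*((G + G)*(G + G)) = 7*((2*G)*(2*G)) = 7*(4*G**2) = 28*G**2)
(-230 + g(x))*(o + N(B)) = (-230 + 2)*(-332 + 28*7**2) = -228*(-332 + 28*49) = -228*(-332 + 1372) = -228*1040 = -237120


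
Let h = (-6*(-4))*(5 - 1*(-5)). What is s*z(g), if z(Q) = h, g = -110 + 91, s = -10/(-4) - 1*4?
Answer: -360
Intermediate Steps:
s = -3/2 (s = -10*(-¼) - 4 = 5/2 - 4 = -3/2 ≈ -1.5000)
g = -19
h = 240 (h = 24*(5 + 5) = 24*10 = 240)
z(Q) = 240
s*z(g) = -3/2*240 = -360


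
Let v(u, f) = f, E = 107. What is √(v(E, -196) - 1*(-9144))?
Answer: 2*√2237 ≈ 94.594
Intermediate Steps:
√(v(E, -196) - 1*(-9144)) = √(-196 - 1*(-9144)) = √(-196 + 9144) = √8948 = 2*√2237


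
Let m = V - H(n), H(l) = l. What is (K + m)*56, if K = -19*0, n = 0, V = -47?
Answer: -2632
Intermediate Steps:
m = -47 (m = -47 - 1*0 = -47 + 0 = -47)
K = 0
(K + m)*56 = (0 - 47)*56 = -47*56 = -2632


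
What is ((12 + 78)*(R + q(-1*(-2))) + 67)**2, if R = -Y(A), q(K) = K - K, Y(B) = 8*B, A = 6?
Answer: 18088009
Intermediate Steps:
q(K) = 0
R = -48 (R = -8*6 = -1*48 = -48)
((12 + 78)*(R + q(-1*(-2))) + 67)**2 = ((12 + 78)*(-48 + 0) + 67)**2 = (90*(-48) + 67)**2 = (-4320 + 67)**2 = (-4253)**2 = 18088009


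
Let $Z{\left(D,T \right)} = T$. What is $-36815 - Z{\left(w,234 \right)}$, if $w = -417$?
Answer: $-37049$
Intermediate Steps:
$-36815 - Z{\left(w,234 \right)} = -36815 - 234 = -37049$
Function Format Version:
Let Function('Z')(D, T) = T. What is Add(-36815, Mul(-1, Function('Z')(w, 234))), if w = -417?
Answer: -37049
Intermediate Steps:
Add(-36815, Mul(-1, Function('Z')(w, 234))) = Add(-36815, Mul(-1, 234)) = Add(-36815, -234) = -37049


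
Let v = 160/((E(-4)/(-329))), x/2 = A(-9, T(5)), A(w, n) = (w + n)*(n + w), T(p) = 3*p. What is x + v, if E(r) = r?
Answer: 13232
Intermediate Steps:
A(w, n) = (n + w)² (A(w, n) = (n + w)*(n + w) = (n + w)²)
x = 72 (x = 2*(3*5 - 9)² = 2*(15 - 9)² = 2*6² = 2*36 = 72)
v = 13160 (v = 160/((-4/(-329))) = 160/((-4*(-1/329))) = 160/(4/329) = 160*(329/4) = 13160)
x + v = 72 + 13160 = 13232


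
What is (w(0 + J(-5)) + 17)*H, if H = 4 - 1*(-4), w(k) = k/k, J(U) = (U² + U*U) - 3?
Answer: 144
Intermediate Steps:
J(U) = -3 + 2*U² (J(U) = (U² + U²) - 3 = 2*U² - 3 = -3 + 2*U²)
w(k) = 1
H = 8 (H = 4 + 4 = 8)
(w(0 + J(-5)) + 17)*H = (1 + 17)*8 = 18*8 = 144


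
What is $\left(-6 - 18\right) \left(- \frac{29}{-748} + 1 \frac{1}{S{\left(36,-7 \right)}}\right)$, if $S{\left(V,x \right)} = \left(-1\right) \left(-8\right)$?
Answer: $- \frac{735}{187} \approx -3.9305$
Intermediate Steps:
$S{\left(V,x \right)} = 8$
$\left(-6 - 18\right) \left(- \frac{29}{-748} + 1 \frac{1}{S{\left(36,-7 \right)}}\right) = \left(-6 - 18\right) \left(- \frac{29}{-748} + 1 \cdot \frac{1}{8}\right) = \left(-6 - 18\right) \left(\left(-29\right) \left(- \frac{1}{748}\right) + 1 \cdot \frac{1}{8}\right) = - 24 \left(\frac{29}{748} + \frac{1}{8}\right) = \left(-24\right) \frac{245}{1496} = - \frac{735}{187}$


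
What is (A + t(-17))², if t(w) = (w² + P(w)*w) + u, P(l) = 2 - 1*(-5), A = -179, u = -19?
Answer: 784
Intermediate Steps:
P(l) = 7 (P(l) = 2 + 5 = 7)
t(w) = -19 + w² + 7*w (t(w) = (w² + 7*w) - 19 = -19 + w² + 7*w)
(A + t(-17))² = (-179 + (-19 + (-17)² + 7*(-17)))² = (-179 + (-19 + 289 - 119))² = (-179 + 151)² = (-28)² = 784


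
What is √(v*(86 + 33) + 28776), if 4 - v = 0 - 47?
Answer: √34845 ≈ 186.67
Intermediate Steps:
v = 51 (v = 4 - (0 - 47) = 4 - 1*(-47) = 4 + 47 = 51)
√(v*(86 + 33) + 28776) = √(51*(86 + 33) + 28776) = √(51*119 + 28776) = √(6069 + 28776) = √34845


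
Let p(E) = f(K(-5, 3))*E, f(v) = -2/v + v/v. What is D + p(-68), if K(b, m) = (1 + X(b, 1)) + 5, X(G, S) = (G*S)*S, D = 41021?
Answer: 41089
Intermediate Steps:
X(G, S) = G*S²
K(b, m) = 6 + b (K(b, m) = (1 + b*1²) + 5 = (1 + b*1) + 5 = (1 + b) + 5 = 6 + b)
f(v) = 1 - 2/v (f(v) = -2/v + 1 = 1 - 2/v)
p(E) = -E (p(E) = ((-2 + (6 - 5))/(6 - 5))*E = ((-2 + 1)/1)*E = (1*(-1))*E = -E)
D + p(-68) = 41021 - 1*(-68) = 41021 + 68 = 41089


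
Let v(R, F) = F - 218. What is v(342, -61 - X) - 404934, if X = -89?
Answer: -405124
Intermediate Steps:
v(R, F) = -218 + F
v(342, -61 - X) - 404934 = (-218 + (-61 - 1*(-89))) - 404934 = (-218 + (-61 + 89)) - 404934 = (-218 + 28) - 404934 = -190 - 404934 = -405124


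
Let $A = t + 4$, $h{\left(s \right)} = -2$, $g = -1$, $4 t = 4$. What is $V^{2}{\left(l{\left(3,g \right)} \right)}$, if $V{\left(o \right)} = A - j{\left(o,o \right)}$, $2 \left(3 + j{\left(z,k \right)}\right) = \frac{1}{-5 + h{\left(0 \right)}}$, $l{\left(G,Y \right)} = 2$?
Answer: $\frac{12769}{196} \approx 65.148$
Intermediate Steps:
$t = 1$ ($t = \frac{1}{4} \cdot 4 = 1$)
$j{\left(z,k \right)} = - \frac{43}{14}$ ($j{\left(z,k \right)} = -3 + \frac{1}{2 \left(-5 - 2\right)} = -3 + \frac{1}{2 \left(-7\right)} = -3 + \frac{1}{2} \left(- \frac{1}{7}\right) = -3 - \frac{1}{14} = - \frac{43}{14}$)
$A = 5$ ($A = 1 + 4 = 5$)
$V{\left(o \right)} = \frac{113}{14}$ ($V{\left(o \right)} = 5 - - \frac{43}{14} = 5 + \frac{43}{14} = \frac{113}{14}$)
$V^{2}{\left(l{\left(3,g \right)} \right)} = \left(\frac{113}{14}\right)^{2} = \frac{12769}{196}$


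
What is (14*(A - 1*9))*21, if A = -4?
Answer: -3822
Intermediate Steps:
(14*(A - 1*9))*21 = (14*(-4 - 1*9))*21 = (14*(-4 - 9))*21 = (14*(-13))*21 = -182*21 = -3822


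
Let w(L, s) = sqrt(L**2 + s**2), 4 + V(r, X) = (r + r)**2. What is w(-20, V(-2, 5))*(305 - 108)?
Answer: 788*sqrt(34) ≈ 4594.8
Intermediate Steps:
V(r, X) = -4 + 4*r**2 (V(r, X) = -4 + (r + r)**2 = -4 + (2*r)**2 = -4 + 4*r**2)
w(-20, V(-2, 5))*(305 - 108) = sqrt((-20)**2 + (-4 + 4*(-2)**2)**2)*(305 - 108) = sqrt(400 + (-4 + 4*4)**2)*197 = sqrt(400 + (-4 + 16)**2)*197 = sqrt(400 + 12**2)*197 = sqrt(400 + 144)*197 = sqrt(544)*197 = (4*sqrt(34))*197 = 788*sqrt(34)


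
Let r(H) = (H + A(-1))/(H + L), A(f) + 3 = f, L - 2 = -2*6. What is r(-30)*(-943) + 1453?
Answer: 13029/20 ≈ 651.45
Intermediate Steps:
L = -10 (L = 2 - 2*6 = 2 - 12 = -10)
A(f) = -3 + f
r(H) = (-4 + H)/(-10 + H) (r(H) = (H + (-3 - 1))/(H - 10) = (H - 4)/(-10 + H) = (-4 + H)/(-10 + H))
r(-30)*(-943) + 1453 = ((-4 - 30)/(-10 - 30))*(-943) + 1453 = (-34/(-40))*(-943) + 1453 = -1/40*(-34)*(-943) + 1453 = (17/20)*(-943) + 1453 = -16031/20 + 1453 = 13029/20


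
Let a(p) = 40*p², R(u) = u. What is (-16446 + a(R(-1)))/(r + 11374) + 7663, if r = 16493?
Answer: 213528415/27867 ≈ 7662.4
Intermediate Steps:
(-16446 + a(R(-1)))/(r + 11374) + 7663 = (-16446 + 40*(-1)²)/(16493 + 11374) + 7663 = (-16446 + 40*1)/27867 + 7663 = (-16446 + 40)*(1/27867) + 7663 = -16406*1/27867 + 7663 = -16406/27867 + 7663 = 213528415/27867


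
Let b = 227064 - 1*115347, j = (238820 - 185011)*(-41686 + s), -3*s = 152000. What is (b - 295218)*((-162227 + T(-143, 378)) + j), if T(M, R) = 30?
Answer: 911920484278671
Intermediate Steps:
s = -152000/3 (s = -1/3*152000 = -152000/3 ≈ -50667.)
j = -14908213922/3 (j = (238820 - 185011)*(-41686 - 152000/3) = 53809*(-277058/3) = -14908213922/3 ≈ -4.9694e+9)
b = 111717 (b = 227064 - 115347 = 111717)
(b - 295218)*((-162227 + T(-143, 378)) + j) = (111717 - 295218)*((-162227 + 30) - 14908213922/3) = -183501*(-162197 - 14908213922/3) = -183501*(-14908700513/3) = 911920484278671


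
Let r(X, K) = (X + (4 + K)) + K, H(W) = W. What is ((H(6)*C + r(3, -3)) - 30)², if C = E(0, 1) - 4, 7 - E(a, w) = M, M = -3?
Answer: 49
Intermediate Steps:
E(a, w) = 10 (E(a, w) = 7 - 1*(-3) = 7 + 3 = 10)
r(X, K) = 4 + X + 2*K (r(X, K) = (4 + K + X) + K = 4 + X + 2*K)
C = 6 (C = 10 - 4 = 6)
((H(6)*C + r(3, -3)) - 30)² = ((6*6 + (4 + 3 + 2*(-3))) - 30)² = ((36 + (4 + 3 - 6)) - 30)² = ((36 + 1) - 30)² = (37 - 30)² = 7² = 49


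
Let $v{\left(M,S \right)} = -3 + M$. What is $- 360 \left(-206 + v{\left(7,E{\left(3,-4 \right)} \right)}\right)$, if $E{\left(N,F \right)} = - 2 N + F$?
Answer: $72720$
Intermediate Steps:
$E{\left(N,F \right)} = F - 2 N$
$- 360 \left(-206 + v{\left(7,E{\left(3,-4 \right)} \right)}\right) = - 360 \left(-206 + \left(-3 + 7\right)\right) = - 360 \left(-206 + 4\right) = \left(-360\right) \left(-202\right) = 72720$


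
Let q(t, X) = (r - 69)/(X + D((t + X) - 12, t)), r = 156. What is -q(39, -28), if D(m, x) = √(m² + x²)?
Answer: -406/123 - 29*√1522/246 ≈ -7.8999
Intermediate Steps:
q(t, X) = 87/(X + √(t² + (-12 + X + t)²)) (q(t, X) = (156 - 69)/(X + √(((t + X) - 12)² + t²)) = 87/(X + √(((X + t) - 12)² + t²)) = 87/(X + √((-12 + X + t)² + t²)) = 87/(X + √(t² + (-12 + X + t)²)))
-q(39, -28) = -87/(-28 + √(39² + (-12 - 28 + 39)²)) = -87/(-28 + √(1521 + (-1)²)) = -87/(-28 + √(1521 + 1)) = -87/(-28 + √1522)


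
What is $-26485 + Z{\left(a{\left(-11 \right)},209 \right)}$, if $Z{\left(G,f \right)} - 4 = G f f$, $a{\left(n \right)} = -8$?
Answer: $-375929$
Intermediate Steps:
$Z{\left(G,f \right)} = 4 + G f^{2}$ ($Z{\left(G,f \right)} = 4 + G f f = 4 + G f^{2}$)
$-26485 + Z{\left(a{\left(-11 \right)},209 \right)} = -26485 + \left(4 - 8 \cdot 209^{2}\right) = -26485 + \left(4 - 349448\right) = -26485 - 349444 = -375929$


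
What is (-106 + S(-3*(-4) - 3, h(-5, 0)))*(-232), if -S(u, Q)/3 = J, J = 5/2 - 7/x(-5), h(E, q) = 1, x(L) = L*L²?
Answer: 3296372/125 ≈ 26371.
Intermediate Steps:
x(L) = L³
J = 639/250 (J = 5/2 - 7/((-5)³) = 5*(½) - 7/(-125) = 5/2 - 7*(-1/125) = 5/2 + 7/125 = 639/250 ≈ 2.5560)
S(u, Q) = -1917/250 (S(u, Q) = -3*639/250 = -1917/250)
(-106 + S(-3*(-4) - 3, h(-5, 0)))*(-232) = (-106 - 1917/250)*(-232) = -28417/250*(-232) = 3296372/125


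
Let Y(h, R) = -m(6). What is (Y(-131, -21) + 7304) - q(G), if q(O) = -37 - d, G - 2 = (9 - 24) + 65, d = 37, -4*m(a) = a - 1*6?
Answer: 7378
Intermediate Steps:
m(a) = 3/2 - a/4 (m(a) = -(a - 1*6)/4 = -(a - 6)/4 = -(-6 + a)/4 = 3/2 - a/4)
G = 52 (G = 2 + ((9 - 24) + 65) = 2 + (-15 + 65) = 2 + 50 = 52)
Y(h, R) = 0 (Y(h, R) = -(3/2 - 1/4*6) = -(3/2 - 3/2) = -1*0 = 0)
q(O) = -74 (q(O) = -37 - 1*37 = -37 - 37 = -74)
(Y(-131, -21) + 7304) - q(G) = (0 + 7304) - 1*(-74) = 7304 + 74 = 7378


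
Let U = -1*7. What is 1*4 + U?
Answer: -3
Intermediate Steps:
U = -7
1*4 + U = 1*4 - 7 = 4 - 7 = -3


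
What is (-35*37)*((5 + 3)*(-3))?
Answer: 31080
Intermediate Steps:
(-35*37)*((5 + 3)*(-3)) = -10360*(-3) = -1295*(-24) = 31080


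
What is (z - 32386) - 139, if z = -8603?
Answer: -41128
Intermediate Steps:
(z - 32386) - 139 = (-8603 - 32386) - 139 = -40989 - 139 = -41128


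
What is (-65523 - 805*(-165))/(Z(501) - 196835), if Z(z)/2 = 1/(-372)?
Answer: -12518172/36611311 ≈ -0.34192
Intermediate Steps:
Z(z) = -1/186 (Z(z) = 2/(-372) = 2*(-1/372) = -1/186)
(-65523 - 805*(-165))/(Z(501) - 196835) = (-65523 - 805*(-165))/(-1/186 - 196835) = (-65523 + 132825)/(-36611311/186) = 67302*(-186/36611311) = -12518172/36611311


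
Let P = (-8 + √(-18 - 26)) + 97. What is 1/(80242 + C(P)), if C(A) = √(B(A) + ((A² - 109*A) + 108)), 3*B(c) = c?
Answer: 3/(240726 + √3*√(-5059 + 416*I*√11)) ≈ 1.2461e-5 - 6.4348e-9*I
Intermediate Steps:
B(c) = c/3
P = 89 + 2*I*√11 (P = (-8 + √(-44)) + 97 = (-8 + 2*I*√11) + 97 = 89 + 2*I*√11 ≈ 89.0 + 6.6332*I)
C(A) = √(108 + A² - 326*A/3) (C(A) = √(A/3 + ((A² - 109*A) + 108)) = √(A/3 + (108 + A² - 109*A)) = √(108 + A² - 326*A/3))
1/(80242 + C(P)) = 1/(80242 + √(972 - 978*(89 + 2*I*√11) + 9*(89 + 2*I*√11)²)/3) = 1/(80242 + √(972 + (-87042 - 1956*I*√11) + 9*(89 + 2*I*√11)²)/3) = 1/(80242 + √(-86070 + 9*(89 + 2*I*√11)² - 1956*I*√11)/3)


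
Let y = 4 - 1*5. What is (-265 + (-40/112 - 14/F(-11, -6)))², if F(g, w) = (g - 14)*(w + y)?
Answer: 8630967409/122500 ≈ 70457.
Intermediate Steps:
y = -1 (y = 4 - 5 = -1)
F(g, w) = (-1 + w)*(-14 + g) (F(g, w) = (g - 14)*(w - 1) = (-14 + g)*(-1 + w) = (-1 + w)*(-14 + g))
(-265 + (-40/112 - 14/F(-11, -6)))² = (-265 + (-40/112 - 14/(14 - 1*(-11) - 14*(-6) - 11*(-6))))² = (-265 + (-40*1/112 - 14/(14 + 11 + 84 + 66)))² = (-265 + (-5/14 - 14/175))² = (-265 + (-5/14 - 14*1/175))² = (-265 + (-5/14 - 2/25))² = (-265 - 153/350)² = (-92903/350)² = 8630967409/122500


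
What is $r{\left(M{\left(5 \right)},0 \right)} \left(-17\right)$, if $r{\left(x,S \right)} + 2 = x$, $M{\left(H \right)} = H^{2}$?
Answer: $-391$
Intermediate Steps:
$r{\left(x,S \right)} = -2 + x$
$r{\left(M{\left(5 \right)},0 \right)} \left(-17\right) = \left(-2 + 5^{2}\right) \left(-17\right) = \left(-2 + 25\right) \left(-17\right) = 23 \left(-17\right) = -391$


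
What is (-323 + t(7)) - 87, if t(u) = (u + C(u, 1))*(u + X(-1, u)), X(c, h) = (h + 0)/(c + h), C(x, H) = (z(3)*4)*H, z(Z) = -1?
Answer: -771/2 ≈ -385.50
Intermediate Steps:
C(x, H) = -4*H (C(x, H) = (-1*4)*H = -4*H)
X(c, h) = h/(c + h)
t(u) = (-4 + u)*(u + u/(-1 + u)) (t(u) = (u - 4*1)*(u + u/(-1 + u)) = (u - 4)*(u + u/(-1 + u)) = (-4 + u)*(u + u/(-1 + u)))
(-323 + t(7)) - 87 = (-323 + 7**2*(-4 + 7)/(-1 + 7)) - 87 = (-323 + 49*3/6) - 87 = (-323 + 49*(1/6)*3) - 87 = (-323 + 49/2) - 87 = -597/2 - 87 = -771/2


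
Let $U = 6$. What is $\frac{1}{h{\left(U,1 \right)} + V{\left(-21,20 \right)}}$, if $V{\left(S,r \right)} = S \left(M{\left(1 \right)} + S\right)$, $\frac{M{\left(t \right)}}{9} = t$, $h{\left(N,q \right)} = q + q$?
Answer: $\frac{1}{254} \approx 0.003937$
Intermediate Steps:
$h{\left(N,q \right)} = 2 q$
$M{\left(t \right)} = 9 t$
$V{\left(S,r \right)} = S \left(9 + S\right)$ ($V{\left(S,r \right)} = S \left(9 \cdot 1 + S\right) = S \left(9 + S\right)$)
$\frac{1}{h{\left(U,1 \right)} + V{\left(-21,20 \right)}} = \frac{1}{2 \cdot 1 - 21 \left(9 - 21\right)} = \frac{1}{2 - -252} = \frac{1}{2 + 252} = \frac{1}{254}$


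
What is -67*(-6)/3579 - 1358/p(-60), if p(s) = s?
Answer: 814067/35790 ≈ 22.746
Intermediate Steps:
-67*(-6)/3579 - 1358/p(-60) = -67*(-6)/3579 - 1358/(-60) = 402*(1/3579) - 1358*(-1/60) = 134/1193 + 679/30 = 814067/35790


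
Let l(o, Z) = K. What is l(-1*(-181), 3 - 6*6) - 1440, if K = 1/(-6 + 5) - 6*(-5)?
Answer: -1411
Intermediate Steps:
K = 29 (K = 1/(-1) + 30 = -1 + 30 = 29)
l(o, Z) = 29
l(-1*(-181), 3 - 6*6) - 1440 = 29 - 1440 = -1411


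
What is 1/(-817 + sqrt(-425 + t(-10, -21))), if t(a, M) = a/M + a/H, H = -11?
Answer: -188727/154287814 - I*sqrt(22604505)/154287814 ≈ -0.0012232 - 3.0815e-5*I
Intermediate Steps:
t(a, M) = -a/11 + a/M (t(a, M) = a/M + a/(-11) = a/M + a*(-1/11) = a/M - a/11 = -a/11 + a/M)
1/(-817 + sqrt(-425 + t(-10, -21))) = 1/(-817 + sqrt(-425 + (-1/11*(-10) - 10/(-21)))) = 1/(-817 + sqrt(-425 + (10/11 - 10*(-1/21)))) = 1/(-817 + sqrt(-425 + (10/11 + 10/21))) = 1/(-817 + sqrt(-425 + 320/231)) = 1/(-817 + sqrt(-97855/231)) = 1/(-817 + I*sqrt(22604505)/231)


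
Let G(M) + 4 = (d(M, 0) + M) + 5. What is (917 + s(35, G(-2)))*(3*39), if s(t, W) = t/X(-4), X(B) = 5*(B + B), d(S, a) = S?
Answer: 857493/8 ≈ 1.0719e+5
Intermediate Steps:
X(B) = 10*B (X(B) = 5*(2*B) = 10*B)
G(M) = 1 + 2*M (G(M) = -4 + ((M + M) + 5) = -4 + (2*M + 5) = -4 + (5 + 2*M) = 1 + 2*M)
s(t, W) = -t/40 (s(t, W) = t/((10*(-4))) = t/(-40) = t*(-1/40) = -t/40)
(917 + s(35, G(-2)))*(3*39) = (917 - 1/40*35)*(3*39) = (917 - 7/8)*117 = (7329/8)*117 = 857493/8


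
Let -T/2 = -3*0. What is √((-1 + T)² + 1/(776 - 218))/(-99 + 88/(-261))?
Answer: -87*√34658/1607474 ≈ -0.010076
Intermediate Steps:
T = 0 (T = -(-6)*0 = -2*0 = 0)
√((-1 + T)² + 1/(776 - 218))/(-99 + 88/(-261)) = √((-1 + 0)² + 1/(776 - 218))/(-99 + 88/(-261)) = √((-1)² + 1/558)/(-99 + 88*(-1/261)) = √(1 + 1/558)/(-99 - 88/261) = √(559/558)/(-25927/261) = -87*√34658/1607474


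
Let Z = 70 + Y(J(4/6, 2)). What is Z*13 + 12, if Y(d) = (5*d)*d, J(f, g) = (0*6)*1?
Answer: 922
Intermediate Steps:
J(f, g) = 0 (J(f, g) = 0*1 = 0)
Y(d) = 5*d²
Z = 70 (Z = 70 + 5*0² = 70 + 5*0 = 70 + 0 = 70)
Z*13 + 12 = 70*13 + 12 = 910 + 12 = 922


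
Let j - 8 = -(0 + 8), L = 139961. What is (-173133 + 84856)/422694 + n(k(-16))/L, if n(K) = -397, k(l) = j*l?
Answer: -12523146715/59160674934 ≈ -0.21168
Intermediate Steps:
j = 0 (j = 8 - (0 + 8) = 8 - 1*8 = 8 - 8 = 0)
k(l) = 0 (k(l) = 0*l = 0)
(-173133 + 84856)/422694 + n(k(-16))/L = (-173133 + 84856)/422694 - 397/139961 = -88277*1/422694 - 397*1/139961 = -88277/422694 - 397/139961 = -12523146715/59160674934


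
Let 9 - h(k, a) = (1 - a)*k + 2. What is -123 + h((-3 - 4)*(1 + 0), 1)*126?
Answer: 759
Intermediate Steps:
h(k, a) = 7 - k*(1 - a) (h(k, a) = 9 - ((1 - a)*k + 2) = 9 - (k*(1 - a) + 2) = 9 - (2 + k*(1 - a)) = 9 + (-2 - k*(1 - a)) = 7 - k*(1 - a))
-123 + h((-3 - 4)*(1 + 0), 1)*126 = -123 + (7 - (-3 - 4)*(1 + 0) + 1*((-3 - 4)*(1 + 0)))*126 = -123 + (7 - (-7) + 1*(-7*1))*126 = -123 + (7 - 1*(-7) + 1*(-7))*126 = -123 + (7 + 7 - 7)*126 = -123 + 7*126 = -123 + 882 = 759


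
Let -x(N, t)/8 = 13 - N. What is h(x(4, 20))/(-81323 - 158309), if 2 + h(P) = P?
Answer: 37/119816 ≈ 0.00030881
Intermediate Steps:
x(N, t) = -104 + 8*N (x(N, t) = -8*(13 - N) = -104 + 8*N)
h(P) = -2 + P
h(x(4, 20))/(-81323 - 158309) = (-2 + (-104 + 8*4))/(-81323 - 158309) = (-2 + (-104 + 32))/(-239632) = (-2 - 72)*(-1/239632) = -74*(-1/239632) = 37/119816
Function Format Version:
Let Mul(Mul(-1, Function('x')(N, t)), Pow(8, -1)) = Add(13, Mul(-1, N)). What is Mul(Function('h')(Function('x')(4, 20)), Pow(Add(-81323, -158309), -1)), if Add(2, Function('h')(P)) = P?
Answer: Rational(37, 119816) ≈ 0.00030881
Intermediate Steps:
Function('x')(N, t) = Add(-104, Mul(8, N)) (Function('x')(N, t) = Mul(-8, Add(13, Mul(-1, N))) = Add(-104, Mul(8, N)))
Function('h')(P) = Add(-2, P)
Mul(Function('h')(Function('x')(4, 20)), Pow(Add(-81323, -158309), -1)) = Mul(Add(-2, Add(-104, Mul(8, 4))), Pow(Add(-81323, -158309), -1)) = Mul(Add(-2, Add(-104, 32)), Pow(-239632, -1)) = Mul(Add(-2, -72), Rational(-1, 239632)) = Mul(-74, Rational(-1, 239632)) = Rational(37, 119816)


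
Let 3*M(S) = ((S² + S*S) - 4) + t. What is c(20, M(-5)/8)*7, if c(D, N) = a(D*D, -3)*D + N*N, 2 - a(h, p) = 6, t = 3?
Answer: -305753/576 ≈ -530.82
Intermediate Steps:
M(S) = -⅓ + 2*S²/3 (M(S) = (((S² + S*S) - 4) + 3)/3 = (((S² + S²) - 4) + 3)/3 = ((2*S² - 4) + 3)/3 = ((-4 + 2*S²) + 3)/3 = (-1 + 2*S²)/3 = -⅓ + 2*S²/3)
a(h, p) = -4 (a(h, p) = 2 - 1*6 = 2 - 6 = -4)
c(D, N) = N² - 4*D (c(D, N) = -4*D + N*N = -4*D + N² = N² - 4*D)
c(20, M(-5)/8)*7 = (((-⅓ + (⅔)*(-5)²)/8)² - 4*20)*7 = (((-⅓ + (⅔)*25)*(⅛))² - 80)*7 = (((-⅓ + 50/3)*(⅛))² - 80)*7 = (((49/3)*(⅛))² - 80)*7 = ((49/24)² - 80)*7 = (2401/576 - 80)*7 = -43679/576*7 = -305753/576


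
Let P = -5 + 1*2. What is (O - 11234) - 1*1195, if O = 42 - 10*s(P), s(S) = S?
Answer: -12357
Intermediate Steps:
P = -3 (P = -5 + 2 = -3)
O = 72 (O = 42 - 10*(-3) = 42 + 30 = 72)
(O - 11234) - 1*1195 = (72 - 11234) - 1*1195 = -11162 - 1195 = -12357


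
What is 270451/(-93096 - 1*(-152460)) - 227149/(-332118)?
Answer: 5739228803/1095325164 ≈ 5.2397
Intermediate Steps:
270451/(-93096 - 1*(-152460)) - 227149/(-332118) = 270451/(-93096 + 152460) - 227149*(-1/332118) = 270451/59364 + 227149/332118 = 5739228803/1095325164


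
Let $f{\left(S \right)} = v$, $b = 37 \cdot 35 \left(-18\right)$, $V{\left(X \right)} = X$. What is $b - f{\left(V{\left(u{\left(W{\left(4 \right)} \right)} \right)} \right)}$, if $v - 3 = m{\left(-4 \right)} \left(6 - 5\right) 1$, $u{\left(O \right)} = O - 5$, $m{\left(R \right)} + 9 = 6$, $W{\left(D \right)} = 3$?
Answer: $-23310$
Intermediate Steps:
$m{\left(R \right)} = -3$ ($m{\left(R \right)} = -9 + 6 = -3$)
$u{\left(O \right)} = -5 + O$ ($u{\left(O \right)} = O - 5 = -5 + O$)
$b = -23310$ ($b = 1295 \left(-18\right) = -23310$)
$v = 0$ ($v = 3 + - 3 \left(6 - 5\right) 1 = 3 + \left(-3\right) 1 \cdot 1 = 3 - 3 = 0$)
$f{\left(S \right)} = 0$
$b - f{\left(V{\left(u{\left(W{\left(4 \right)} \right)} \right)} \right)} = -23310 - 0 = -23310 + 0 = -23310$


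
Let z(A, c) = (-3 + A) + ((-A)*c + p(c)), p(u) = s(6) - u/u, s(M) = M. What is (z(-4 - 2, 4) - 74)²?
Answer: 2916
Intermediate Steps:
p(u) = 5 (p(u) = 6 - u/u = 6 - 1*1 = 6 - 1 = 5)
z(A, c) = 2 + A - A*c (z(A, c) = (-3 + A) + ((-A)*c + 5) = (-3 + A) + (-A*c + 5) = (-3 + A) + (5 - A*c) = 2 + A - A*c)
(z(-4 - 2, 4) - 74)² = ((2 + (-4 - 2) - 1*(-4 - 2)*4) - 74)² = ((2 - 6 - 1*(-6)*4) - 74)² = ((2 - 6 + 24) - 74)² = (20 - 74)² = (-54)² = 2916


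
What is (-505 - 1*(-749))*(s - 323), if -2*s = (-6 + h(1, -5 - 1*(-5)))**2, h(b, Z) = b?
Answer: -81862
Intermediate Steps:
s = -25/2 (s = -(-6 + 1)**2/2 = -1/2*(-5)**2 = -1/2*25 = -25/2 ≈ -12.500)
(-505 - 1*(-749))*(s - 323) = (-505 - 1*(-749))*(-25/2 - 323) = (-505 + 749)*(-671/2) = 244*(-671/2) = -81862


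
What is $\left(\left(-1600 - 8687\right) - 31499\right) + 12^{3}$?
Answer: $-40058$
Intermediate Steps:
$\left(\left(-1600 - 8687\right) - 31499\right) + 12^{3} = \left(-10287 - 31499\right) + 1728 = -41786 + 1728 = -40058$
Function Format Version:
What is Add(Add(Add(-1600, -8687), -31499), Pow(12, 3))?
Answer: -40058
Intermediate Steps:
Add(Add(Add(-1600, -8687), -31499), Pow(12, 3)) = Add(Add(-10287, -31499), 1728) = Add(-41786, 1728) = -40058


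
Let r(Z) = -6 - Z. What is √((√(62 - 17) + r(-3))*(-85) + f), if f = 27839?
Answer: √(28094 - 255*√5) ≈ 165.90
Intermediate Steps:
√((√(62 - 17) + r(-3))*(-85) + f) = √((√(62 - 17) + (-6 - 1*(-3)))*(-85) + 27839) = √((√45 + (-6 + 3))*(-85) + 27839) = √((3*√5 - 3)*(-85) + 27839) = √((-3 + 3*√5)*(-85) + 27839) = √((255 - 255*√5) + 27839) = √(28094 - 255*√5)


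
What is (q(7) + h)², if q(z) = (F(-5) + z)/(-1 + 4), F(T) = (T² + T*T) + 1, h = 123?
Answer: 182329/9 ≈ 20259.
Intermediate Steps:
F(T) = 1 + 2*T² (F(T) = (T² + T²) + 1 = 2*T² + 1 = 1 + 2*T²)
q(z) = 17 + z/3 (q(z) = ((1 + 2*(-5)²) + z)/(-1 + 4) = ((1 + 2*25) + z)/3 = ((1 + 50) + z)*(⅓) = (51 + z)*(⅓) = 17 + z/3)
(q(7) + h)² = ((17 + (⅓)*7) + 123)² = ((17 + 7/3) + 123)² = (58/3 + 123)² = (427/3)² = 182329/9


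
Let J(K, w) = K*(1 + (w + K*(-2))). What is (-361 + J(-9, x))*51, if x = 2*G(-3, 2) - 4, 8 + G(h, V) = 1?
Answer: -18870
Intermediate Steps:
G(h, V) = -7 (G(h, V) = -8 + 1 = -7)
x = -18 (x = 2*(-7) - 4 = -14 - 4 = -18)
J(K, w) = K*(1 + w - 2*K) (J(K, w) = K*(1 + (w - 2*K)) = K*(1 + w - 2*K))
(-361 + J(-9, x))*51 = (-361 - 9*(1 - 18 - 2*(-9)))*51 = (-361 - 9*(1 - 18 + 18))*51 = (-361 - 9*1)*51 = (-361 - 9)*51 = -370*51 = -18870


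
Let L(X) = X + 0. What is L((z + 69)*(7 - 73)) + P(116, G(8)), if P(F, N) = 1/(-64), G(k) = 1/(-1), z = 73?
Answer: -599809/64 ≈ -9372.0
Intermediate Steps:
G(k) = -1
L(X) = X
P(F, N) = -1/64
L((z + 69)*(7 - 73)) + P(116, G(8)) = (73 + 69)*(7 - 73) - 1/64 = 142*(-66) - 1/64 = -9372 - 1/64 = -599809/64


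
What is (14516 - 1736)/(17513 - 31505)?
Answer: -1065/1166 ≈ -0.91338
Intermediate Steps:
(14516 - 1736)/(17513 - 31505) = 12780/(-13992) = 12780*(-1/13992) = -1065/1166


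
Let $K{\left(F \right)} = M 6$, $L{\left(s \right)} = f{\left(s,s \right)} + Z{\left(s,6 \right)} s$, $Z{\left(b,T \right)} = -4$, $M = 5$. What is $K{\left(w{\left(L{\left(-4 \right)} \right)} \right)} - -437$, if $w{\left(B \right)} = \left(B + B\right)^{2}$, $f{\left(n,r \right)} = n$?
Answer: $467$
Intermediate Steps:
$L{\left(s \right)} = - 3 s$ ($L{\left(s \right)} = s - 4 s = - 3 s$)
$w{\left(B \right)} = 4 B^{2}$ ($w{\left(B \right)} = \left(2 B\right)^{2} = 4 B^{2}$)
$K{\left(F \right)} = 30$ ($K{\left(F \right)} = 5 \cdot 6 = 30$)
$K{\left(w{\left(L{\left(-4 \right)} \right)} \right)} - -437 = 30 - -437 = 30 + 437 = 467$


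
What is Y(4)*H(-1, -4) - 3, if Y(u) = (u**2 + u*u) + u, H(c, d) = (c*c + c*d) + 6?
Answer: 393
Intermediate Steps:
H(c, d) = 6 + c**2 + c*d (H(c, d) = (c**2 + c*d) + 6 = 6 + c**2 + c*d)
Y(u) = u + 2*u**2 (Y(u) = (u**2 + u**2) + u = 2*u**2 + u = u + 2*u**2)
Y(4)*H(-1, -4) - 3 = (4*(1 + 2*4))*(6 + (-1)**2 - 1*(-4)) - 3 = (4*(1 + 8))*(6 + 1 + 4) - 3 = (4*9)*11 - 3 = 36*11 - 3 = 396 - 3 = 393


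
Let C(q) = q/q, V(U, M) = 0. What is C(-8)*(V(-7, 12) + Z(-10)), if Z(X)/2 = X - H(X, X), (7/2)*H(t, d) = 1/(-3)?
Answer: -416/21 ≈ -19.810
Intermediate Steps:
H(t, d) = -2/21 (H(t, d) = (2/7)/(-3) = (2/7)*(-⅓) = -2/21)
C(q) = 1
Z(X) = 4/21 + 2*X (Z(X) = 2*(X - 1*(-2/21)) = 2*(X + 2/21) = 2*(2/21 + X) = 4/21 + 2*X)
C(-8)*(V(-7, 12) + Z(-10)) = 1*(0 + (4/21 + 2*(-10))) = 1*(0 + (4/21 - 20)) = 1*(0 - 416/21) = 1*(-416/21) = -416/21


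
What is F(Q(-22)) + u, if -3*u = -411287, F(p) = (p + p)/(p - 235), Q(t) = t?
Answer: 105700891/771 ≈ 1.3710e+5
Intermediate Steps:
F(p) = 2*p/(-235 + p) (F(p) = (2*p)/(-235 + p) = 2*p/(-235 + p))
u = 411287/3 (u = -⅓*(-411287) = 411287/3 ≈ 1.3710e+5)
F(Q(-22)) + u = 2*(-22)/(-235 - 22) + 411287/3 = 2*(-22)/(-257) + 411287/3 = 2*(-22)*(-1/257) + 411287/3 = 44/257 + 411287/3 = 105700891/771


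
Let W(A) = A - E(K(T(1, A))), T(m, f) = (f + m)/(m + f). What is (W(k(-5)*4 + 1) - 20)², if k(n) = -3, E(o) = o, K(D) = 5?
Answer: 1296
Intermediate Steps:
T(m, f) = 1 (T(m, f) = (f + m)/(f + m) = 1)
W(A) = -5 + A (W(A) = A - 1*5 = A - 5 = -5 + A)
(W(k(-5)*4 + 1) - 20)² = ((-5 + (-3*4 + 1)) - 20)² = ((-5 + (-12 + 1)) - 20)² = ((-5 - 11) - 20)² = (-16 - 20)² = (-36)² = 1296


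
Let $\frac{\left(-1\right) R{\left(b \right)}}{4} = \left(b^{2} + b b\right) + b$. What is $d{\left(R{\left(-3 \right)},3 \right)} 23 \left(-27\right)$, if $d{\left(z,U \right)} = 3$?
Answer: $-1863$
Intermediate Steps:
$R{\left(b \right)} = - 8 b^{2} - 4 b$ ($R{\left(b \right)} = - 4 \left(\left(b^{2} + b b\right) + b\right) = - 4 \left(\left(b^{2} + b^{2}\right) + b\right) = - 4 \left(2 b^{2} + b\right) = - 4 \left(b + 2 b^{2}\right) = - 8 b^{2} - 4 b$)
$d{\left(R{\left(-3 \right)},3 \right)} 23 \left(-27\right) = 3 \cdot 23 \left(-27\right) = 69 \left(-27\right) = -1863$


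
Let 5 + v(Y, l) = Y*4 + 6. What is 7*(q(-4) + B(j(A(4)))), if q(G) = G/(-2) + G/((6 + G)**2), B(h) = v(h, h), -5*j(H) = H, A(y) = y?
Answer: -42/5 ≈ -8.4000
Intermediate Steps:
v(Y, l) = 1 + 4*Y (v(Y, l) = -5 + (Y*4 + 6) = -5 + (4*Y + 6) = -5 + (6 + 4*Y) = 1 + 4*Y)
j(H) = -H/5
B(h) = 1 + 4*h
q(G) = -G/2 + G/(6 + G)**2 (q(G) = G*(-1/2) + G/(6 + G)**2 = -G/2 + G/(6 + G)**2)
7*(q(-4) + B(j(A(4)))) = 7*((-1/2*(-4) - 4/(6 - 4)**2) + (1 + 4*(-1/5*4))) = 7*((2 - 4/2**2) + (1 + 4*(-4/5))) = 7*((2 - 4*1/4) + (1 - 16/5)) = 7*((2 - 1) - 11/5) = 7*(1 - 11/5) = 7*(-6/5) = -42/5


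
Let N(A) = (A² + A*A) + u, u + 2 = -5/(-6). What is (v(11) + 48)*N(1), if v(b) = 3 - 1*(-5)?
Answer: 140/3 ≈ 46.667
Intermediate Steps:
v(b) = 8 (v(b) = 3 + 5 = 8)
u = -7/6 (u = -2 - 5/(-6) = -2 - 5*(-⅙) = -2 + ⅚ = -7/6 ≈ -1.1667)
N(A) = -7/6 + 2*A² (N(A) = (A² + A*A) - 7/6 = (A² + A²) - 7/6 = 2*A² - 7/6 = -7/6 + 2*A²)
(v(11) + 48)*N(1) = (8 + 48)*(-7/6 + 2*1²) = 56*(-7/6 + 2*1) = 56*(-7/6 + 2) = 56*(⅚) = 140/3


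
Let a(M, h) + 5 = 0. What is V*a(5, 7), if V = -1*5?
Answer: 25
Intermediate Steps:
a(M, h) = -5 (a(M, h) = -5 + 0 = -5)
V = -5
V*a(5, 7) = -5*(-5) = 25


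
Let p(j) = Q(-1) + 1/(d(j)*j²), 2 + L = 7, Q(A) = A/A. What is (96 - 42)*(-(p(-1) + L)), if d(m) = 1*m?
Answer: -270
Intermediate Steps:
d(m) = m
Q(A) = 1
L = 5 (L = -2 + 7 = 5)
p(j) = 1 + j⁻³ (p(j) = 1 + 1/(j*j²) = 1 + 1/(j³) = 1 + j⁻³)
(96 - 42)*(-(p(-1) + L)) = (96 - 42)*(-((1 + (-1)⁻³) + 5)) = 54*(-((1 - 1) + 5)) = 54*(-(0 + 5)) = 54*(-1*5) = 54*(-5) = -270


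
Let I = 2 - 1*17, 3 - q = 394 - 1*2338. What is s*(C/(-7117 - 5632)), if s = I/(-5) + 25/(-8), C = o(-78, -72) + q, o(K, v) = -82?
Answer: 1865/101992 ≈ 0.018286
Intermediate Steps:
q = 1947 (q = 3 - (394 - 1*2338) = 3 - (394 - 2338) = 3 - 1*(-1944) = 3 + 1944 = 1947)
C = 1865 (C = -82 + 1947 = 1865)
I = -15 (I = 2 - 17 = -15)
s = -⅛ (s = -15/(-5) + 25/(-8) = -15*(-⅕) + 25*(-⅛) = 3 - 25/8 = -⅛ ≈ -0.12500)
s*(C/(-7117 - 5632)) = -1865/(8*(-7117 - 5632)) = -1865/(8*(-12749)) = -1865*(-1)/(8*12749) = -⅛*(-1865/12749) = 1865/101992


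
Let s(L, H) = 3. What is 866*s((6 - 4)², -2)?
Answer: 2598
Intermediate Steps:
866*s((6 - 4)², -2) = 866*3 = 2598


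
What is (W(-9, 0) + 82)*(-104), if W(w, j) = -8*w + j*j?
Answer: -16016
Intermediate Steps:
W(w, j) = j² - 8*w (W(w, j) = -8*w + j² = j² - 8*w)
(W(-9, 0) + 82)*(-104) = ((0² - 8*(-9)) + 82)*(-104) = ((0 + 72) + 82)*(-104) = (72 + 82)*(-104) = 154*(-104) = -16016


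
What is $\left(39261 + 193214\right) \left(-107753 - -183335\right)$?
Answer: $17570925450$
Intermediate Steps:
$\left(39261 + 193214\right) \left(-107753 - -183335\right) = 232475 \left(-107753 + 183335\right) = 232475 \cdot 75582 = 17570925450$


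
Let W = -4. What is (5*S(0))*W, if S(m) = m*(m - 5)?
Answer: 0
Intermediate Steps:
S(m) = m*(-5 + m)
(5*S(0))*W = (5*(0*(-5 + 0)))*(-4) = (5*(0*(-5)))*(-4) = (5*0)*(-4) = 0*(-4) = 0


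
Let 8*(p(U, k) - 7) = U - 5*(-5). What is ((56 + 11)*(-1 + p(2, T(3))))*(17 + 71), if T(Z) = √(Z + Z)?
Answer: 55275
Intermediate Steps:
T(Z) = √2*√Z (T(Z) = √(2*Z) = √2*√Z)
p(U, k) = 81/8 + U/8 (p(U, k) = 7 + (U - 5*(-5))/8 = 7 + (U + 25)/8 = 7 + (25 + U)/8 = 7 + (25/8 + U/8) = 81/8 + U/8)
((56 + 11)*(-1 + p(2, T(3))))*(17 + 71) = ((56 + 11)*(-1 + (81/8 + (⅛)*2)))*(17 + 71) = (67*(-1 + (81/8 + ¼)))*88 = (67*(-1 + 83/8))*88 = (67*(75/8))*88 = (5025/8)*88 = 55275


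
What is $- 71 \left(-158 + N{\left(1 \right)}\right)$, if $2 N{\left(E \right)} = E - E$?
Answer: $11218$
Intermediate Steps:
$N{\left(E \right)} = 0$ ($N{\left(E \right)} = \frac{E - E}{2} = \frac{1}{2} \cdot 0 = 0$)
$- 71 \left(-158 + N{\left(1 \right)}\right) = - 71 \left(-158 + 0\right) = \left(-71\right) \left(-158\right) = 11218$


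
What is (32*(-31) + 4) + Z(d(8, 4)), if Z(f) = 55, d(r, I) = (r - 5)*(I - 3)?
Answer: -933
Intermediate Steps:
d(r, I) = (-5 + r)*(-3 + I)
(32*(-31) + 4) + Z(d(8, 4)) = (32*(-31) + 4) + 55 = (-992 + 4) + 55 = -988 + 55 = -933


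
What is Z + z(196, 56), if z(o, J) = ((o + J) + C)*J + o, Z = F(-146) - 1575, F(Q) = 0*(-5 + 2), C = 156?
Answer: 21469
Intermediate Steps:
F(Q) = 0 (F(Q) = 0*(-3) = 0)
Z = -1575 (Z = 0 - 1575 = -1575)
z(o, J) = o + J*(156 + J + o) (z(o, J) = ((o + J) + 156)*J + o = ((J + o) + 156)*J + o = (156 + J + o)*J + o = J*(156 + J + o) + o = o + J*(156 + J + o))
Z + z(196, 56) = -1575 + (196 + 56² + 156*56 + 56*196) = -1575 + (196 + 3136 + 8736 + 10976) = -1575 + 23044 = 21469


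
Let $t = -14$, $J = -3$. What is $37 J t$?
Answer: $1554$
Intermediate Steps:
$37 J t = 37 \left(-3\right) \left(-14\right) = \left(-111\right) \left(-14\right) = 1554$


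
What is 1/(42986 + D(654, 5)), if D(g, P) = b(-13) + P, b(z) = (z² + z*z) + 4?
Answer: 1/43333 ≈ 2.3077e-5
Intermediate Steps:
b(z) = 4 + 2*z² (b(z) = (z² + z²) + 4 = 2*z² + 4 = 4 + 2*z²)
D(g, P) = 342 + P (D(g, P) = (4 + 2*(-13)²) + P = (4 + 2*169) + P = (4 + 338) + P = 342 + P)
1/(42986 + D(654, 5)) = 1/(42986 + (342 + 5)) = 1/(42986 + 347) = 1/43333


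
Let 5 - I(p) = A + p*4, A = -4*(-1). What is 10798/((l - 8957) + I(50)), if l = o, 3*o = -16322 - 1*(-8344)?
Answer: -16197/17723 ≈ -0.91390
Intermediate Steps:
o = -7978/3 (o = (-16322 - 1*(-8344))/3 = (-16322 + 8344)/3 = (⅓)*(-7978) = -7978/3 ≈ -2659.3)
l = -7978/3 ≈ -2659.3
A = 4
I(p) = 1 - 4*p (I(p) = 5 - (4 + p*4) = 5 - (4 + 4*p) = 5 + (-4 - 4*p) = 1 - 4*p)
10798/((l - 8957) + I(50)) = 10798/((-7978/3 - 8957) + (1 - 4*50)) = 10798/(-34849/3 + (1 - 200)) = 10798/(-34849/3 - 199) = 10798/(-35446/3) = 10798*(-3/35446) = -16197/17723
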